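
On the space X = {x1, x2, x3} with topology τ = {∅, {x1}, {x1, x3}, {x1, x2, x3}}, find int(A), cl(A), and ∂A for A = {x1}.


int(A) = {x1}, cl(A) = {x1, x2, x3}, ∂A = {x2, x3}.

Closed sets in (X, τ) are complements of opens:
  closed(X, τ) = {∅, {x2}, {x2, x3}, {x1, x2, x3}}.
int(A) = ⋃ {U ∈ τ : U ⊆ A}. Opens contained in A: ∅, {x1}.
Taking the union of these: int(A) = {x1}.
cl(A) = ⋂ {C closed : A ⊆ C}. Closed sets containing A: {x1, x2, x3}.
Intersecting these: cl(A) = {x1, x2, x3}.
∂A = cl(A) ∖ int(A) = {x1, x2, x3} ∖ {x1} = {x2, x3}.


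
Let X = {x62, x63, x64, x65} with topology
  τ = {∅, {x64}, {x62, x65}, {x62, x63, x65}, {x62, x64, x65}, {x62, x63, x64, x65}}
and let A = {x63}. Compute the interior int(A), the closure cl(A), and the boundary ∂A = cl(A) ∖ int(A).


int(A) = ∅, cl(A) = {x63}, ∂A = {x63}.

Closed sets in (X, τ) are complements of opens:
  closed(X, τ) = {∅, {x63}, {x64}, {x63, x64}, {x62, x63, x65}, {x62, x63, x64, x65}}.
int(A) = ⋃ {U ∈ τ : U ⊆ A}. Opens contained in A: ∅.
Taking the union of these: int(A) = ∅.
cl(A) = ⋂ {C closed : A ⊆ C}. Closed sets containing A: {x63}, {x63, x64}, {x62, x63, x65}, {x62, x63, x64, x65}.
Intersecting these: cl(A) = {x63}.
∂A = cl(A) ∖ int(A) = {x63} ∖ ∅ = {x63}.


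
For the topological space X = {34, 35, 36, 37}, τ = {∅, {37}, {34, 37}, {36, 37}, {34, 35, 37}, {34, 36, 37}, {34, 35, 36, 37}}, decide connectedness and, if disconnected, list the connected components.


(X, τ) is connected.

Find clopen sets (U ∈ τ with X ∖ U ∈ τ):
  U = ∅, X ∖ U = {34, 35, 36, 37} — both open, so U is clopen.
  U = {34, 35, 36, 37}, X ∖ U = ∅ — both open, so U is clopen.
Only trivial clopens (∅ and X) exist, so (X, τ) is connected.
Compute connected components by grouping points that agree on all clopens:
  component: {34, 35, 36, 37}


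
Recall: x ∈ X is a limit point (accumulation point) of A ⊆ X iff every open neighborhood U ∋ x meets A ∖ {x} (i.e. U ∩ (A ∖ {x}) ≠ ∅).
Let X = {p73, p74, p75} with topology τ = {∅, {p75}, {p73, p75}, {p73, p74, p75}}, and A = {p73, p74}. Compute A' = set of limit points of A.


A' = {p74}

For each x ∈ X, list the open sets U ∈ τ with x ∈ U, then check whether U ∩ (A ∖ {x}) ≠ ∅ for every such U.
  x = p73: open {p73, p75} ∋ x has {p73, p75} ∩ (A ∖ {p73}) = ∅, so x is NOT a limit point.
  x = p74: opens ∋ x are {p73, p74, p75}; each meets A ∖ {p74}, so x IS a limit point.
  x = p75: open {p75} ∋ x has {p75} ∩ (A ∖ {p75}) = ∅, so x is NOT a limit point.
Collecting: A' = {p74}.


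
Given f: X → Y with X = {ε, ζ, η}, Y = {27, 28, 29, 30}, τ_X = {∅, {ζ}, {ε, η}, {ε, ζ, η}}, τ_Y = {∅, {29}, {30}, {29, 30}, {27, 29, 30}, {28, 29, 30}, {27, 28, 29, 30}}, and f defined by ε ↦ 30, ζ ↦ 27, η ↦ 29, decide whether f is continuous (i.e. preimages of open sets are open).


f is NOT continuous.

Compute f^{-1}(U) for each U ∈ τ_Y:
  U = ∅: f^{-1}(U) = ∅ ∈ τ_X ✓.
  U = {29}: f^{-1}(U) = {η} ∉ τ_X ✗.
  U = {30}: f^{-1}(U) = {ε} ∉ τ_X ✗.
  U = {29, 30}: f^{-1}(U) = {ε, η} ∈ τ_X ✓.
  U = {27, 29, 30}: f^{-1}(U) = {ε, ζ, η} ∈ τ_X ✓.
  U = {28, 29, 30}: f^{-1}(U) = {ε, η} ∈ τ_X ✓.
  U = {27, 28, 29, 30}: f^{-1}(U) = {ε, ζ, η} ∈ τ_X ✓.
Found U = {29} with f^{-1}(U) = {η} not in τ_X. Therefore f is NOT continuous.


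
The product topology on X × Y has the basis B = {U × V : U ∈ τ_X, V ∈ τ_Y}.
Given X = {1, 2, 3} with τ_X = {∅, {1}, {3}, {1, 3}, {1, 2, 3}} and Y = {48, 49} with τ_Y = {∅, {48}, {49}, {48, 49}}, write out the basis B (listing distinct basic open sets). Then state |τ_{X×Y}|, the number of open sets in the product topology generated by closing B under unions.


Basis B = {∅ × ∅, {1} × {48}, {1} × {49}, {3} × {48}, {3} × {49}, {1} × {48, 49}, {1, 3} × {48}, {1, 3} × {49}, {3} × {48, 49}, {1, 2, 3} × {48}, {1, 2, 3} × {49}, {1, 3} × {48, 49}, {1, 2, 3} × {48, 49}}; |τ_{X×Y}| = 25.

Enumerate products U × V with U ∈ τ_X, V ∈ τ_Y (deduplicated):
  ∅ × ∅ = {} (∅)
  {1} × {48} = {(1,48)}
  {1} × {49} = {(1,49)}
  {3} × {48} = {(3,48)}
  {3} × {49} = {(3,49)}
  {1} × {48, 49} = {(1,48), (1,49)}
  {1, 3} × {48} = {(1,48), (3,48)}
  {1, 3} × {49} = {(1,49), (3,49)}
  {3} × {48, 49} = {(3,48), (3,49)}
  {1, 2, 3} × {48} = {(1,48), (2,48), (3,48)}
  {1, 2, 3} × {49} = {(1,49), (2,49), (3,49)}
  {1, 3} × {48, 49} = {(1,48), (1,49), (3,48), (3,49)}
  {1, 2, 3} × {48, 49} = {(1,48), (1,49), (2,48), (2,49), (3,48), (3,49)}
These 13 distinct sets form the basis B.
Close under arbitrary unions to get τ_{X×Y}; counting gives |τ_{X×Y}| = 25.


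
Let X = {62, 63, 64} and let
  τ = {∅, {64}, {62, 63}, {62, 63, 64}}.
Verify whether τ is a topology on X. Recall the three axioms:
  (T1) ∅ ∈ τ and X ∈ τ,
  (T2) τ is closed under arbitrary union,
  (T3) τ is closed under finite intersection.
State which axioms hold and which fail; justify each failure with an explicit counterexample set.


τ IS a topology on X.

Axiom (T1): ∅ ∈ τ? Yes; X ∈ τ? Yes.
Axiom (T2/T3): check pairwise unions and intersections of members of τ.
All pairwise intersections and unions checked — each lies in τ. Therefore τ satisfies (T1), (T2), (T3): it IS a topology on X.


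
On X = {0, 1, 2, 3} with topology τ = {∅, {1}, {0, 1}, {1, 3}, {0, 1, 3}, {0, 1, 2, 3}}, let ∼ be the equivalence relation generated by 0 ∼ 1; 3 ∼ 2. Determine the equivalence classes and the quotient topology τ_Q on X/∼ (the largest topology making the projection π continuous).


X/∼ = {[0=1], [2=3]}; |τ_Q| = 3.

Equivalence classes: [0=1], [2=3].
Quotient map π: X → X/∼ sends 0 ↦ [0=1], 1 ↦ [0=1], 2 ↦ [2=3], 3 ↦ [2=3].
For each subset V ⊆ X/∼, compute π^{-1}(V) ⊆ X and check whether π^{-1}(V) ∈ τ. V is open in τ_Q iff π^{-1}(V) ∈ τ.
  V = {}: π^{-1}(V) = ∅ ∈ τ ✓.
  V = {[0=1]}: π^{-1}(V) = {0, 1} ∈ τ ✓.
  V = {[2=3]}: π^{-1}(V) = {2, 3} ∉ τ ✗.
  V = {[0=1], [2=3]}: π^{-1}(V) = {0, 1, 2, 3} ∈ τ ✓.
Open sets in the quotient: τ_Q = {{}, {[0=1]}, {[0=1], [2=3]}} (3 elements).


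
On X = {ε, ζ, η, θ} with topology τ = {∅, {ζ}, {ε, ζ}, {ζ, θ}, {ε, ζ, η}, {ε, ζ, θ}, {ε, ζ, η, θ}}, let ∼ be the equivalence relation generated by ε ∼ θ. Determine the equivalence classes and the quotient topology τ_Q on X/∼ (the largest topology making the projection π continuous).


X/∼ = {[ε=θ], [ζ], [η]}; |τ_Q| = 4.

Equivalence classes: [ε=θ], [ζ], [η].
Quotient map π: X → X/∼ sends ε ↦ [ε=θ], ζ ↦ [ζ], η ↦ [η], θ ↦ [ε=θ].
For each subset V ⊆ X/∼, compute π^{-1}(V) ⊆ X and check whether π^{-1}(V) ∈ τ. V is open in τ_Q iff π^{-1}(V) ∈ τ.
  V = {}: π^{-1}(V) = ∅ ∈ τ ✓.
  V = {[ε=θ]}: π^{-1}(V) = {ε, θ} ∉ τ ✗.
  V = {[ζ]}: π^{-1}(V) = {ζ} ∈ τ ✓.
  V = {[ε=θ], [ζ]}: π^{-1}(V) = {ε, ζ, θ} ∈ τ ✓.
  V = {[η]}: π^{-1}(V) = {η} ∉ τ ✗.
  V = {[ε=θ], [η]}: π^{-1}(V) = {ε, η, θ} ∉ τ ✗.
  V = {[ζ], [η]}: π^{-1}(V) = {ζ, η} ∉ τ ✗.
  V = {[ε=θ], [ζ], [η]}: π^{-1}(V) = {ε, ζ, η, θ} ∈ τ ✓.
Open sets in the quotient: τ_Q = {{}, {[ζ]}, {[ε=θ], [ζ]}, {[ε=θ], [ζ], [η]}} (4 elements).


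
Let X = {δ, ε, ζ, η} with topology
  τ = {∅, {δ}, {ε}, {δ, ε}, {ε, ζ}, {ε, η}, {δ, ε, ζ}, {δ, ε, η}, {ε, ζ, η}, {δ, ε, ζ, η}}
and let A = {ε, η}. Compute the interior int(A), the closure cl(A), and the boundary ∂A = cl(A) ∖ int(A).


int(A) = {ε, η}, cl(A) = {ε, ζ, η}, ∂A = {ζ}.

Closed sets in (X, τ) are complements of opens:
  closed(X, τ) = {∅, {δ}, {ζ}, {η}, {δ, ζ}, {δ, η}, {ζ, η}, {δ, ζ, η}, {ε, ζ, η}, {δ, ε, ζ, η}}.
int(A) = ⋃ {U ∈ τ : U ⊆ A}. Opens contained in A: ∅, {ε}, {ε, η}.
Taking the union of these: int(A) = {ε, η}.
cl(A) = ⋂ {C closed : A ⊆ C}. Closed sets containing A: {ε, ζ, η}, {δ, ε, ζ, η}.
Intersecting these: cl(A) = {ε, ζ, η}.
∂A = cl(A) ∖ int(A) = {ε, ζ, η} ∖ {ε, η} = {ζ}.


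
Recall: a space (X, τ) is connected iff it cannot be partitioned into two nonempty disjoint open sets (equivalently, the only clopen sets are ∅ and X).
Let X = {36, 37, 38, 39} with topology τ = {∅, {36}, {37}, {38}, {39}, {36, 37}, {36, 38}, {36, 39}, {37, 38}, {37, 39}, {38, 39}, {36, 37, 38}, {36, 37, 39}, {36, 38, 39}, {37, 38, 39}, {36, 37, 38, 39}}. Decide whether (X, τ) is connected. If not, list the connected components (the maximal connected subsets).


(X, τ) is disconnected; components = [{36}, {37}, {38}, {39}].

Find clopen sets (U ∈ τ with X ∖ U ∈ τ):
  U = ∅, X ∖ U = {36, 37, 38, 39} — both open, so U is clopen.
  U = {36}, X ∖ U = {37, 38, 39} — both open, so U is clopen.
  U = {37}, X ∖ U = {36, 38, 39} — both open, so U is clopen.
  U = {38}, X ∖ U = {36, 37, 39} — both open, so U is clopen.
  U = {39}, X ∖ U = {36, 37, 38} — both open, so U is clopen.
  U = {36, 37}, X ∖ U = {38, 39} — both open, so U is clopen.
  U = {36, 38}, X ∖ U = {37, 39} — both open, so U is clopen.
  U = {36, 39}, X ∖ U = {37, 38} — both open, so U is clopen.
  U = {37, 38}, X ∖ U = {36, 39} — both open, so U is clopen.
  U = {37, 39}, X ∖ U = {36, 38} — both open, so U is clopen.
  U = {38, 39}, X ∖ U = {36, 37} — both open, so U is clopen.
  U = {36, 37, 38}, X ∖ U = {39} — both open, so U is clopen.
  U = {36, 37, 39}, X ∖ U = {38} — both open, so U is clopen.
  U = {36, 38, 39}, X ∖ U = {37} — both open, so U is clopen.
  U = {37, 38, 39}, X ∖ U = {36} — both open, so U is clopen.
  U = {36, 37, 38, 39}, X ∖ U = ∅ — both open, so U is clopen.
Nontrivial clopen(s) exist: e.g. {37, 38}. So (X, τ) is disconnected.
Compute connected components by grouping points that agree on all clopens:
  component: {36}
  component: {37}
  component: {38}
  component: {39}


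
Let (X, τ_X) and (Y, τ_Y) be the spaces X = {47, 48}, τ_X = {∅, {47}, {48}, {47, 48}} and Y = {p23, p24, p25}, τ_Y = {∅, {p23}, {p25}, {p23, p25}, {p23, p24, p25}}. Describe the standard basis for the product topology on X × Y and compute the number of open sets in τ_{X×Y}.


Basis B = {∅ × ∅, {47} × {p23}, {47} × {p25}, {48} × {p23}, {48} × {p25}, {47} × {p23, p25}, {47, 48} × {p23}, {47, 48} × {p25}, {48} × {p23, p25}, {47} × {p23, p24, p25}, {48} × {p23, p24, p25}, {47, 48} × {p23, p25}, {47, 48} × {p23, p24, p25}}; |τ_{X×Y}| = 25.

Enumerate products U × V with U ∈ τ_X, V ∈ τ_Y (deduplicated):
  ∅ × ∅ = {} (∅)
  {47} × {p23} = {(47,p23)}
  {47} × {p25} = {(47,p25)}
  {48} × {p23} = {(48,p23)}
  {48} × {p25} = {(48,p25)}
  {47} × {p23, p25} = {(47,p23), (47,p25)}
  {47, 48} × {p23} = {(47,p23), (48,p23)}
  {47, 48} × {p25} = {(47,p25), (48,p25)}
  {48} × {p23, p25} = {(48,p23), (48,p25)}
  {47} × {p23, p24, p25} = {(47,p23), (47,p24), (47,p25)}
  {48} × {p23, p24, p25} = {(48,p23), (48,p24), (48,p25)}
  {47, 48} × {p23, p25} = {(47,p23), (47,p25), (48,p23), (48,p25)}
  {47, 48} × {p23, p24, p25} = {(47,p23), (47,p24), (47,p25), (48,p23), (48,p24), (48,p25)}
These 13 distinct sets form the basis B.
Close under arbitrary unions to get τ_{X×Y}; counting gives |τ_{X×Y}| = 25.


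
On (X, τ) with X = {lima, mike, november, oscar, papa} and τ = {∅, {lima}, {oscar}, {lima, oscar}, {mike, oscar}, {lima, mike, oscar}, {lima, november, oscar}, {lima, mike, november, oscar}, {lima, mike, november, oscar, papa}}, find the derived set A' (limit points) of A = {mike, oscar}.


A' = {mike, november, papa}

For each x ∈ X, list the open sets U ∈ τ with x ∈ U, then check whether U ∩ (A ∖ {x}) ≠ ∅ for every such U.
  x = lima: open {lima} ∋ x has {lima} ∩ (A ∖ {lima}) = ∅, so x is NOT a limit point.
  x = mike: opens ∋ x are {mike, oscar}, {lima, mike, oscar}, {lima, mike, november, oscar}, {lima, mike, november, oscar, papa}; each meets A ∖ {mike}, so x IS a limit point.
  x = november: opens ∋ x are {lima, november, oscar}, {lima, mike, november, oscar}, {lima, mike, november, oscar, papa}; each meets A ∖ {november}, so x IS a limit point.
  x = oscar: open {oscar} ∋ x has {oscar} ∩ (A ∖ {oscar}) = ∅, so x is NOT a limit point.
  x = papa: opens ∋ x are {lima, mike, november, oscar, papa}; each meets A ∖ {papa}, so x IS a limit point.
Collecting: A' = {mike, november, papa}.


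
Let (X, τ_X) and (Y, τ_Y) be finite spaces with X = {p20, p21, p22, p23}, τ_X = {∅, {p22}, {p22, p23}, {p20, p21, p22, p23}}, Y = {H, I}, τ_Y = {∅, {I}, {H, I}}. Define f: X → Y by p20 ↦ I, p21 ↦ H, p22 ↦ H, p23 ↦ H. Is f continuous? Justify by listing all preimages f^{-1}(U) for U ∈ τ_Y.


f is NOT continuous.

Compute f^{-1}(U) for each U ∈ τ_Y:
  U = ∅: f^{-1}(U) = ∅ ∈ τ_X ✓.
  U = {I}: f^{-1}(U) = {p20} ∉ τ_X ✗.
  U = {H, I}: f^{-1}(U) = {p20, p21, p22, p23} ∈ τ_X ✓.
Found U = {I} with f^{-1}(U) = {p20} not in τ_X. Therefore f is NOT continuous.


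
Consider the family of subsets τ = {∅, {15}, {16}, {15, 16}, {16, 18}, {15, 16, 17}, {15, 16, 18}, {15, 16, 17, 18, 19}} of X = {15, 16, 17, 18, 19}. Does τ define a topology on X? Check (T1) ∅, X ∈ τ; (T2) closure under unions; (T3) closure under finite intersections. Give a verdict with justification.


τ is NOT a topology on X.

Axiom (T1): ∅ ∈ τ? Yes; X ∈ τ? Yes.
Axiom (T2/T3): check pairwise unions and intersections of members of τ.
Counterexample for (T2): {16, 18} ∪ {15, 16, 17} = {15, 16, 17, 18} ∉ τ. Therefore τ is NOT a topology.


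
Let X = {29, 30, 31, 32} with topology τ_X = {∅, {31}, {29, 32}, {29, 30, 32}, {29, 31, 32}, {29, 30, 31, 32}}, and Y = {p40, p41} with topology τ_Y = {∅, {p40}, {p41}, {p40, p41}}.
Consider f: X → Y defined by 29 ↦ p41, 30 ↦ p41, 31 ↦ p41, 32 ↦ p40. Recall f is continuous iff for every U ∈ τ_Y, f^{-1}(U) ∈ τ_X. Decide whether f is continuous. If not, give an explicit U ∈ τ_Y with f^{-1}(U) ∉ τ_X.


f is NOT continuous.

Compute f^{-1}(U) for each U ∈ τ_Y:
  U = ∅: f^{-1}(U) = ∅ ∈ τ_X ✓.
  U = {p40}: f^{-1}(U) = {32} ∉ τ_X ✗.
  U = {p41}: f^{-1}(U) = {29, 30, 31} ∉ τ_X ✗.
  U = {p40, p41}: f^{-1}(U) = {29, 30, 31, 32} ∈ τ_X ✓.
Found U = {p40} with f^{-1}(U) = {32} not in τ_X. Therefore f is NOT continuous.


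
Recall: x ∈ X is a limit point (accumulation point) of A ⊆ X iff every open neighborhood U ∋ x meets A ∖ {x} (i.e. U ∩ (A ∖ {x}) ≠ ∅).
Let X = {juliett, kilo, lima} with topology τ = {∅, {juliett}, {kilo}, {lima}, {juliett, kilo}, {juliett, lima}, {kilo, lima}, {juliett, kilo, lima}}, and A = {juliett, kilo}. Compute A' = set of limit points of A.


A' = ∅

For each x ∈ X, list the open sets U ∈ τ with x ∈ U, then check whether U ∩ (A ∖ {x}) ≠ ∅ for every such U.
  x = juliett: open {juliett} ∋ x has {juliett} ∩ (A ∖ {juliett}) = ∅, so x is NOT a limit point.
  x = kilo: open {kilo} ∋ x has {kilo} ∩ (A ∖ {kilo}) = ∅, so x is NOT a limit point.
  x = lima: open {lima} ∋ x has {lima} ∩ (A ∖ {lima}) = ∅, so x is NOT a limit point.
Collecting: A' = ∅.


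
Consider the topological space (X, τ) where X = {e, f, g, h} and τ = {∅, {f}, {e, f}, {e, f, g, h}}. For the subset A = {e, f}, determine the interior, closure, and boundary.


int(A) = {e, f}, cl(A) = {e, f, g, h}, ∂A = {g, h}.

Closed sets in (X, τ) are complements of opens:
  closed(X, τ) = {∅, {g, h}, {e, g, h}, {e, f, g, h}}.
int(A) = ⋃ {U ∈ τ : U ⊆ A}. Opens contained in A: ∅, {f}, {e, f}.
Taking the union of these: int(A) = {e, f}.
cl(A) = ⋂ {C closed : A ⊆ C}. Closed sets containing A: {e, f, g, h}.
Intersecting these: cl(A) = {e, f, g, h}.
∂A = cl(A) ∖ int(A) = {e, f, g, h} ∖ {e, f} = {g, h}.


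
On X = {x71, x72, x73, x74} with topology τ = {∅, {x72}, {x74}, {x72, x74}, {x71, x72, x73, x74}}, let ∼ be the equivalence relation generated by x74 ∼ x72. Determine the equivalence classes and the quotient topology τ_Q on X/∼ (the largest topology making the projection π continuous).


X/∼ = {[x71], [x72=x74], [x73]}; |τ_Q| = 3.

Equivalence classes: [x71], [x72=x74], [x73].
Quotient map π: X → X/∼ sends x71 ↦ [x71], x72 ↦ [x72=x74], x73 ↦ [x73], x74 ↦ [x72=x74].
For each subset V ⊆ X/∼, compute π^{-1}(V) ⊆ X and check whether π^{-1}(V) ∈ τ. V is open in τ_Q iff π^{-1}(V) ∈ τ.
  V = {}: π^{-1}(V) = ∅ ∈ τ ✓.
  V = {[x71]}: π^{-1}(V) = {x71} ∉ τ ✗.
  V = {[x72=x74]}: π^{-1}(V) = {x72, x74} ∈ τ ✓.
  V = {[x71], [x72=x74]}: π^{-1}(V) = {x71, x72, x74} ∉ τ ✗.
  V = {[x73]}: π^{-1}(V) = {x73} ∉ τ ✗.
  V = {[x71], [x73]}: π^{-1}(V) = {x71, x73} ∉ τ ✗.
  V = {[x72=x74], [x73]}: π^{-1}(V) = {x72, x73, x74} ∉ τ ✗.
  V = {[x71], [x72=x74], [x73]}: π^{-1}(V) = {x71, x72, x73, x74} ∈ τ ✓.
Open sets in the quotient: τ_Q = {{}, {[x72=x74]}, {[x71], [x72=x74], [x73]}} (3 elements).


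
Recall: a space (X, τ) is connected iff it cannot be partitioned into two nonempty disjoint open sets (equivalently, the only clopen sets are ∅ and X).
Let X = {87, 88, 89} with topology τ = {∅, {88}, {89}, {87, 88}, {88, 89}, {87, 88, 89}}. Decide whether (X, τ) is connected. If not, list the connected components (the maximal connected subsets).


(X, τ) is disconnected; components = [{89}, {87, 88}].

Find clopen sets (U ∈ τ with X ∖ U ∈ τ):
  U = ∅, X ∖ U = {87, 88, 89} — both open, so U is clopen.
  U = {89}, X ∖ U = {87, 88} — both open, so U is clopen.
  U = {87, 88}, X ∖ U = {89} — both open, so U is clopen.
  U = {87, 88, 89}, X ∖ U = ∅ — both open, so U is clopen.
Nontrivial clopen(s) exist: e.g. {89}. So (X, τ) is disconnected.
Compute connected components by grouping points that agree on all clopens:
  component: {89}
  component: {87, 88}


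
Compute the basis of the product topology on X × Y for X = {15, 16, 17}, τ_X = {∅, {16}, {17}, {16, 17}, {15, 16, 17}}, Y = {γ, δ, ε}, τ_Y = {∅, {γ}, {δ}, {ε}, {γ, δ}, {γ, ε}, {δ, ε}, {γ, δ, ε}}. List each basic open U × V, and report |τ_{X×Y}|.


Basis B = {∅ × ∅, {16} × {γ}, {16} × {δ}, {16} × {ε}, {17} × {γ}, {17} × {δ}, {17} × {ε}, {16} × {γ, δ}, {16} × {γ, ε}, {16, 17} × {γ}, {16} × {δ, ε}, {16, 17} × {δ}, {16, 17} × {ε}, {17} × {γ, δ}, {17} × {γ, ε}, {17} × {δ, ε}, {15, 16, 17} × {γ}, {15, 16, 17} × {δ}, {15, 16, 17} × {ε}, {16} × {γ, δ, ε}, {17} × {γ, δ, ε}, {16, 17} × {γ, δ}, {16, 17} × {γ, ε}, {16, 17} × {δ, ε}, {15, 16, 17} × {γ, δ}, {15, 16, 17} × {γ, ε}, {15, 16, 17} × {δ, ε}, {16, 17} × {γ, δ, ε}, {15, 16, 17} × {γ, δ, ε}}; |τ_{X×Y}| = 125.

Enumerate products U × V with U ∈ τ_X, V ∈ τ_Y (deduplicated):
  ∅ × ∅ = {} (∅)
  {16} × {γ} = {(16,γ)}
  {16} × {δ} = {(16,δ)}
  {16} × {ε} = {(16,ε)}
  {17} × {γ} = {(17,γ)}
  {17} × {δ} = {(17,δ)}
  {17} × {ε} = {(17,ε)}
  {16} × {γ, δ} = {(16,γ), (16,δ)}
  {16} × {γ, ε} = {(16,γ), (16,ε)}
  {16, 17} × {γ} = {(16,γ), (17,γ)}
  {16} × {δ, ε} = {(16,δ), (16,ε)}
  {16, 17} × {δ} = {(16,δ), (17,δ)}
  {16, 17} × {ε} = {(16,ε), (17,ε)}
  {17} × {γ, δ} = {(17,γ), (17,δ)}
  {17} × {γ, ε} = {(17,γ), (17,ε)}
  {17} × {δ, ε} = {(17,δ), (17,ε)}
  {15, 16, 17} × {γ} = {(15,γ), (16,γ), (17,γ)}
  {15, 16, 17} × {δ} = {(15,δ), (16,δ), (17,δ)}
  {15, 16, 17} × {ε} = {(15,ε), (16,ε), (17,ε)}
  {16} × {γ, δ, ε} = {(16,γ), (16,δ), (16,ε)}
  {17} × {γ, δ, ε} = {(17,γ), (17,δ), (17,ε)}
  {16, 17} × {γ, δ} = {(16,γ), (16,δ), (17,γ), (17,δ)}
  {16, 17} × {γ, ε} = {(16,γ), (16,ε), (17,γ), (17,ε)}
  {16, 17} × {δ, ε} = {(16,δ), (16,ε), (17,δ), (17,ε)}
  {15, 16, 17} × {γ, δ} = {(15,γ), (15,δ), (16,γ), (16,δ), (17,γ), (17,δ)}
  {15, 16, 17} × {γ, ε} = {(15,γ), (15,ε), (16,γ), (16,ε), (17,γ), (17,ε)}
  {15, 16, 17} × {δ, ε} = {(15,δ), (15,ε), (16,δ), (16,ε), (17,δ), (17,ε)}
  {16, 17} × {γ, δ, ε} = {(16,γ), (16,δ), (16,ε), (17,γ), (17,δ), (17,ε)}
  {15, 16, 17} × {γ, δ, ε} = {(15,γ), (15,δ), (15,ε), (16,γ), (16,δ), (16,ε), (17,γ), (17,δ), (17,ε)}
These 29 distinct sets form the basis B.
Close under arbitrary unions to get τ_{X×Y}; counting gives |τ_{X×Y}| = 125.


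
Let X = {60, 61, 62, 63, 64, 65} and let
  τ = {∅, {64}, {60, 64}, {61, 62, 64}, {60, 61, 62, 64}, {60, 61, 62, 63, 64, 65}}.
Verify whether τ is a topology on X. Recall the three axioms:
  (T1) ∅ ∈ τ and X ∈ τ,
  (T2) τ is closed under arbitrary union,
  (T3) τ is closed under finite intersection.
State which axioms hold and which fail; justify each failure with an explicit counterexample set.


τ IS a topology on X.

Axiom (T1): ∅ ∈ τ? Yes; X ∈ τ? Yes.
Axiom (T2/T3): check pairwise unions and intersections of members of τ.
All pairwise intersections and unions checked — each lies in τ. Therefore τ satisfies (T1), (T2), (T3): it IS a topology on X.


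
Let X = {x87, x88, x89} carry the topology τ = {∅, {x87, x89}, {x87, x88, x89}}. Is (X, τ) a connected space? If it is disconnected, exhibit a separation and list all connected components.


(X, τ) is connected.

Find clopen sets (U ∈ τ with X ∖ U ∈ τ):
  U = ∅, X ∖ U = {x87, x88, x89} — both open, so U is clopen.
  U = {x87, x88, x89}, X ∖ U = ∅ — both open, so U is clopen.
Only trivial clopens (∅ and X) exist, so (X, τ) is connected.
Compute connected components by grouping points that agree on all clopens:
  component: {x87, x88, x89}


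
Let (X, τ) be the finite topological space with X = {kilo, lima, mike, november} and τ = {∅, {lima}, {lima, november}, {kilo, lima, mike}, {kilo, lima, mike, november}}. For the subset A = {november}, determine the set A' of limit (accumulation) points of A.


A' = ∅

For each x ∈ X, list the open sets U ∈ τ with x ∈ U, then check whether U ∩ (A ∖ {x}) ≠ ∅ for every such U.
  x = kilo: open {kilo, lima, mike} ∋ x has {kilo, lima, mike} ∩ (A ∖ {kilo}) = ∅, so x is NOT a limit point.
  x = lima: open {lima} ∋ x has {lima} ∩ (A ∖ {lima}) = ∅, so x is NOT a limit point.
  x = mike: open {kilo, lima, mike} ∋ x has {kilo, lima, mike} ∩ (A ∖ {mike}) = ∅, so x is NOT a limit point.
  x = november: open {lima, november} ∋ x has {lima, november} ∩ (A ∖ {november}) = ∅, so x is NOT a limit point.
Collecting: A' = ∅.


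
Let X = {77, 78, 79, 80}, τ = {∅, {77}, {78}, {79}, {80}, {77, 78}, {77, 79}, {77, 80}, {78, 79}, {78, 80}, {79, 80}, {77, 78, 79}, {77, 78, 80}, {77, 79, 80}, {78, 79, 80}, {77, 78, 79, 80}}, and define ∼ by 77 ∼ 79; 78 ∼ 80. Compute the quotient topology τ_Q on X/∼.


X/∼ = {[77=79], [78=80]}; |τ_Q| = 4.

Equivalence classes: [77=79], [78=80].
Quotient map π: X → X/∼ sends 77 ↦ [77=79], 78 ↦ [78=80], 79 ↦ [77=79], 80 ↦ [78=80].
For each subset V ⊆ X/∼, compute π^{-1}(V) ⊆ X and check whether π^{-1}(V) ∈ τ. V is open in τ_Q iff π^{-1}(V) ∈ τ.
  V = {}: π^{-1}(V) = ∅ ∈ τ ✓.
  V = {[77=79]}: π^{-1}(V) = {77, 79} ∈ τ ✓.
  V = {[78=80]}: π^{-1}(V) = {78, 80} ∈ τ ✓.
  V = {[77=79], [78=80]}: π^{-1}(V) = {77, 78, 79, 80} ∈ τ ✓.
Open sets in the quotient: τ_Q = {{}, {[77=79]}, {[78=80]}, {[77=79], [78=80]}} (4 elements).


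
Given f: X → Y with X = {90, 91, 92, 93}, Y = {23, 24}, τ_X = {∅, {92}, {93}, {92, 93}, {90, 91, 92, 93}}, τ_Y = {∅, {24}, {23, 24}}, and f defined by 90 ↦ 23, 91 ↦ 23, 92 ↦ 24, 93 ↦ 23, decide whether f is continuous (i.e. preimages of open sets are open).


f IS continuous.

Compute f^{-1}(U) for each U ∈ τ_Y:
  U = ∅: f^{-1}(U) = ∅ ∈ τ_X ✓.
  U = {24}: f^{-1}(U) = {92} ∈ τ_X ✓.
  U = {23, 24}: f^{-1}(U) = {90, 91, 92, 93} ∈ τ_X ✓.
Every preimage lies in τ_X, so f IS continuous.


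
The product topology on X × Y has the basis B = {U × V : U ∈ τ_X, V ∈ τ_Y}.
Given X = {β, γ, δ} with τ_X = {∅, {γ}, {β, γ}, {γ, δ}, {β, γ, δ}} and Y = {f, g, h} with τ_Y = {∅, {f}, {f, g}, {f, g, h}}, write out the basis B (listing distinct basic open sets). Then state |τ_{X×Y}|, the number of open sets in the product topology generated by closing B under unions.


Basis B = {∅ × ∅, {γ} × {f}, {β, γ} × {f}, {γ} × {f, g}, {γ, δ} × {f}, {β, γ, δ} × {f}, {γ} × {f, g, h}, {β, γ} × {f, g}, {γ, δ} × {f, g}, {β, γ} × {f, g, h}, {β, γ, δ} × {f, g}, {γ, δ} × {f, g, h}, {β, γ, δ} × {f, g, h}}; |τ_{X×Y}| = 30.

Enumerate products U × V with U ∈ τ_X, V ∈ τ_Y (deduplicated):
  ∅ × ∅ = {} (∅)
  {γ} × {f} = {(γ,f)}
  {β, γ} × {f} = {(β,f), (γ,f)}
  {γ} × {f, g} = {(γ,f), (γ,g)}
  {γ, δ} × {f} = {(γ,f), (δ,f)}
  {β, γ, δ} × {f} = {(β,f), (γ,f), (δ,f)}
  {γ} × {f, g, h} = {(γ,f), (γ,g), (γ,h)}
  {β, γ} × {f, g} = {(β,f), (β,g), (γ,f), (γ,g)}
  {γ, δ} × {f, g} = {(γ,f), (γ,g), (δ,f), (δ,g)}
  {β, γ} × {f, g, h} = {(β,f), (β,g), (β,h), (γ,f), (γ,g), (γ,h)}
  {β, γ, δ} × {f, g} = {(β,f), (β,g), (γ,f), (γ,g), (δ,f), (δ,g)}
  {γ, δ} × {f, g, h} = {(γ,f), (γ,g), (γ,h), (δ,f), (δ,g), (δ,h)}
  {β, γ, δ} × {f, g, h} = {(β,f), (β,g), (β,h), (γ,f), (γ,g), (γ,h), (δ,f), (δ,g), (δ,h)}
These 13 distinct sets form the basis B.
Close under arbitrary unions to get τ_{X×Y}; counting gives |τ_{X×Y}| = 30.


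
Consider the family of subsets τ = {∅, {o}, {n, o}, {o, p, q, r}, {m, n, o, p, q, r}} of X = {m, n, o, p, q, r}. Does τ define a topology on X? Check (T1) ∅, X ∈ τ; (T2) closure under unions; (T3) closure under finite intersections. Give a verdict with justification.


τ is NOT a topology on X.

Axiom (T1): ∅ ∈ τ? Yes; X ∈ τ? Yes.
Axiom (T2/T3): check pairwise unions and intersections of members of τ.
Counterexample for (T2): {n, o} ∪ {o, p, q, r} = {n, o, p, q, r} ∉ τ. Therefore τ is NOT a topology.


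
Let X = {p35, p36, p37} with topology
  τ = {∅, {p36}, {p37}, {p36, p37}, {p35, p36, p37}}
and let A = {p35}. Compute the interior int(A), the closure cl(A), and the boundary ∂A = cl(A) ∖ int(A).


int(A) = ∅, cl(A) = {p35}, ∂A = {p35}.

Closed sets in (X, τ) are complements of opens:
  closed(X, τ) = {∅, {p35}, {p35, p36}, {p35, p37}, {p35, p36, p37}}.
int(A) = ⋃ {U ∈ τ : U ⊆ A}. Opens contained in A: ∅.
Taking the union of these: int(A) = ∅.
cl(A) = ⋂ {C closed : A ⊆ C}. Closed sets containing A: {p35}, {p35, p36}, {p35, p37}, {p35, p36, p37}.
Intersecting these: cl(A) = {p35}.
∂A = cl(A) ∖ int(A) = {p35} ∖ ∅ = {p35}.


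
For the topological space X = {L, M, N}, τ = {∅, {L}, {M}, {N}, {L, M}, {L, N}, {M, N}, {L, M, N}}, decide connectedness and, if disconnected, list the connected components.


(X, τ) is disconnected; components = [{L}, {M}, {N}].

Find clopen sets (U ∈ τ with X ∖ U ∈ τ):
  U = ∅, X ∖ U = {L, M, N} — both open, so U is clopen.
  U = {L}, X ∖ U = {M, N} — both open, so U is clopen.
  U = {M}, X ∖ U = {L, N} — both open, so U is clopen.
  U = {N}, X ∖ U = {L, M} — both open, so U is clopen.
  U = {L, M}, X ∖ U = {N} — both open, so U is clopen.
  U = {L, N}, X ∖ U = {M} — both open, so U is clopen.
  U = {M, N}, X ∖ U = {L} — both open, so U is clopen.
  U = {L, M, N}, X ∖ U = ∅ — both open, so U is clopen.
Nontrivial clopen(s) exist: e.g. {L}. So (X, τ) is disconnected.
Compute connected components by grouping points that agree on all clopens:
  component: {L}
  component: {M}
  component: {N}


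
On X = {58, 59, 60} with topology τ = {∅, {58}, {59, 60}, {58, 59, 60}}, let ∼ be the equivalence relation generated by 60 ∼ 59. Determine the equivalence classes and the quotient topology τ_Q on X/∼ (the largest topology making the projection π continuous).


X/∼ = {[58], [59=60]}; |τ_Q| = 4.

Equivalence classes: [58], [59=60].
Quotient map π: X → X/∼ sends 58 ↦ [58], 59 ↦ [59=60], 60 ↦ [59=60].
For each subset V ⊆ X/∼, compute π^{-1}(V) ⊆ X and check whether π^{-1}(V) ∈ τ. V is open in τ_Q iff π^{-1}(V) ∈ τ.
  V = {}: π^{-1}(V) = ∅ ∈ τ ✓.
  V = {[58]}: π^{-1}(V) = {58} ∈ τ ✓.
  V = {[59=60]}: π^{-1}(V) = {59, 60} ∈ τ ✓.
  V = {[58], [59=60]}: π^{-1}(V) = {58, 59, 60} ∈ τ ✓.
Open sets in the quotient: τ_Q = {{}, {[58]}, {[59=60]}, {[58], [59=60]}} (4 elements).


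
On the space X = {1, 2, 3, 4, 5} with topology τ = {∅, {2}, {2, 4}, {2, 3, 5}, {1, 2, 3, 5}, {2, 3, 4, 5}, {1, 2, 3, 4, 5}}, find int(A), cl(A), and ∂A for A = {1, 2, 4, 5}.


int(A) = {2, 4}, cl(A) = {1, 2, 3, 4, 5}, ∂A = {1, 3, 5}.

Closed sets in (X, τ) are complements of opens:
  closed(X, τ) = {∅, {1}, {4}, {1, 4}, {1, 3, 5}, {1, 3, 4, 5}, {1, 2, 3, 4, 5}}.
int(A) = ⋃ {U ∈ τ : U ⊆ A}. Opens contained in A: ∅, {2}, {2, 4}.
Taking the union of these: int(A) = {2, 4}.
cl(A) = ⋂ {C closed : A ⊆ C}. Closed sets containing A: {1, 2, 3, 4, 5}.
Intersecting these: cl(A) = {1, 2, 3, 4, 5}.
∂A = cl(A) ∖ int(A) = {1, 2, 3, 4, 5} ∖ {2, 4} = {1, 3, 5}.


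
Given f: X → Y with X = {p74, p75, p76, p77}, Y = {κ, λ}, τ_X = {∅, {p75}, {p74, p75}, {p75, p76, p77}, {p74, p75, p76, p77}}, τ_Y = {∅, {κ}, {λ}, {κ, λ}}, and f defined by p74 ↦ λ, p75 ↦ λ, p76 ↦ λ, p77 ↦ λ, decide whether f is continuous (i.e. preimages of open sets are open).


f IS continuous.

Compute f^{-1}(U) for each U ∈ τ_Y:
  U = ∅: f^{-1}(U) = ∅ ∈ τ_X ✓.
  U = {κ}: f^{-1}(U) = ∅ ∈ τ_X ✓.
  U = {λ}: f^{-1}(U) = {p74, p75, p76, p77} ∈ τ_X ✓.
  U = {κ, λ}: f^{-1}(U) = {p74, p75, p76, p77} ∈ τ_X ✓.
Every preimage lies in τ_X, so f IS continuous.


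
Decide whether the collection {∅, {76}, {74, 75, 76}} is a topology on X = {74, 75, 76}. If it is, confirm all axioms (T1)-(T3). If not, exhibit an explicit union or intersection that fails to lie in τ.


τ IS a topology on X.

Axiom (T1): ∅ ∈ τ? Yes; X ∈ τ? Yes.
Axiom (T2/T3): check pairwise unions and intersections of members of τ.
All pairwise intersections and unions checked — each lies in τ. Therefore τ satisfies (T1), (T2), (T3): it IS a topology on X.


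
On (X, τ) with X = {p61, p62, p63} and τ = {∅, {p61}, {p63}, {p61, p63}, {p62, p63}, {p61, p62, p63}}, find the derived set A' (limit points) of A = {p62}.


A' = ∅

For each x ∈ X, list the open sets U ∈ τ with x ∈ U, then check whether U ∩ (A ∖ {x}) ≠ ∅ for every such U.
  x = p61: open {p61} ∋ x has {p61} ∩ (A ∖ {p61}) = ∅, so x is NOT a limit point.
  x = p62: open {p62, p63} ∋ x has {p62, p63} ∩ (A ∖ {p62}) = ∅, so x is NOT a limit point.
  x = p63: open {p63} ∋ x has {p63} ∩ (A ∖ {p63}) = ∅, so x is NOT a limit point.
Collecting: A' = ∅.


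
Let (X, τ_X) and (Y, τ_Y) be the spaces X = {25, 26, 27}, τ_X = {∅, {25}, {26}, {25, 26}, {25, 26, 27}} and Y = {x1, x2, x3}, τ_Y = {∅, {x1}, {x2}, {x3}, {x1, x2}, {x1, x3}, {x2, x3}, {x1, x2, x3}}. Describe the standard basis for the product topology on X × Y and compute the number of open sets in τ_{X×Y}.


Basis B = {∅ × ∅, {25} × {x1}, {25} × {x2}, {25} × {x3}, {26} × {x1}, {26} × {x2}, {26} × {x3}, {25} × {x1, x2}, {25} × {x1, x3}, {25, 26} × {x1}, {25} × {x2, x3}, {25, 26} × {x2}, {25, 26} × {x3}, {26} × {x1, x2}, {26} × {x1, x3}, {26} × {x2, x3}, {25} × {x1, x2, x3}, {25, 26, 27} × {x1}, {25, 26, 27} × {x2}, {25, 26, 27} × {x3}, {26} × {x1, x2, x3}, {25, 26} × {x1, x2}, {25, 26} × {x1, x3}, {25, 26} × {x2, x3}, {25, 26} × {x1, x2, x3}, {25, 26, 27} × {x1, x2}, {25, 26, 27} × {x1, x3}, {25, 26, 27} × {x2, x3}, {25, 26, 27} × {x1, x2, x3}}; |τ_{X×Y}| = 125.

Enumerate products U × V with U ∈ τ_X, V ∈ τ_Y (deduplicated):
  ∅ × ∅ = {} (∅)
  {25} × {x1} = {(25,x1)}
  {25} × {x2} = {(25,x2)}
  {25} × {x3} = {(25,x3)}
  {26} × {x1} = {(26,x1)}
  {26} × {x2} = {(26,x2)}
  {26} × {x3} = {(26,x3)}
  {25} × {x1, x2} = {(25,x1), (25,x2)}
  {25} × {x1, x3} = {(25,x1), (25,x3)}
  {25, 26} × {x1} = {(25,x1), (26,x1)}
  {25} × {x2, x3} = {(25,x2), (25,x3)}
  {25, 26} × {x2} = {(25,x2), (26,x2)}
  {25, 26} × {x3} = {(25,x3), (26,x3)}
  {26} × {x1, x2} = {(26,x1), (26,x2)}
  {26} × {x1, x3} = {(26,x1), (26,x3)}
  {26} × {x2, x3} = {(26,x2), (26,x3)}
  {25} × {x1, x2, x3} = {(25,x1), (25,x2), (25,x3)}
  {25, 26, 27} × {x1} = {(25,x1), (26,x1), (27,x1)}
  {25, 26, 27} × {x2} = {(25,x2), (26,x2), (27,x2)}
  {25, 26, 27} × {x3} = {(25,x3), (26,x3), (27,x3)}
  {26} × {x1, x2, x3} = {(26,x1), (26,x2), (26,x3)}
  {25, 26} × {x1, x2} = {(25,x1), (25,x2), (26,x1), (26,x2)}
  {25, 26} × {x1, x3} = {(25,x1), (25,x3), (26,x1), (26,x3)}
  {25, 26} × {x2, x3} = {(25,x2), (25,x3), (26,x2), (26,x3)}
  {25, 26} × {x1, x2, x3} = {(25,x1), (25,x2), (25,x3), (26,x1), (26,x2), (26,x3)}
  {25, 26, 27} × {x1, x2} = {(25,x1), (25,x2), (26,x1), (26,x2), (27,x1), (27,x2)}
  {25, 26, 27} × {x1, x3} = {(25,x1), (25,x3), (26,x1), (26,x3), (27,x1), (27,x3)}
  {25, 26, 27} × {x2, x3} = {(25,x2), (25,x3), (26,x2), (26,x3), (27,x2), (27,x3)}
  {25, 26, 27} × {x1, x2, x3} = {(25,x1), (25,x2), (25,x3), (26,x1), (26,x2), (26,x3), (27,x1), (27,x2), (27,x3)}
These 29 distinct sets form the basis B.
Close under arbitrary unions to get τ_{X×Y}; counting gives |τ_{X×Y}| = 125.


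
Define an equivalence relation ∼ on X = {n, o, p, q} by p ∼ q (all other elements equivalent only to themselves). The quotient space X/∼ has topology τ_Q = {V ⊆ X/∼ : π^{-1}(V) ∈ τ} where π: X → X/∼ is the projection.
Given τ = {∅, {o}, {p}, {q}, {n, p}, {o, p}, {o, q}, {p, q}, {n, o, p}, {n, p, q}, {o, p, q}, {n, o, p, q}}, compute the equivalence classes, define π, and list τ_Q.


X/∼ = {[n], [o], [p=q]}; |τ_Q| = 6.

Equivalence classes: [n], [o], [p=q].
Quotient map π: X → X/∼ sends n ↦ [n], o ↦ [o], p ↦ [p=q], q ↦ [p=q].
For each subset V ⊆ X/∼, compute π^{-1}(V) ⊆ X and check whether π^{-1}(V) ∈ τ. V is open in τ_Q iff π^{-1}(V) ∈ τ.
  V = {}: π^{-1}(V) = ∅ ∈ τ ✓.
  V = {[n]}: π^{-1}(V) = {n} ∉ τ ✗.
  V = {[o]}: π^{-1}(V) = {o} ∈ τ ✓.
  V = {[n], [o]}: π^{-1}(V) = {n, o} ∉ τ ✗.
  V = {[p=q]}: π^{-1}(V) = {p, q} ∈ τ ✓.
  V = {[n], [p=q]}: π^{-1}(V) = {n, p, q} ∈ τ ✓.
  V = {[o], [p=q]}: π^{-1}(V) = {o, p, q} ∈ τ ✓.
  V = {[n], [o], [p=q]}: π^{-1}(V) = {n, o, p, q} ∈ τ ✓.
Open sets in the quotient: τ_Q = {{}, {[o]}, {[p=q]}, {[n], [p=q]}, {[o], [p=q]}, {[n], [o], [p=q]}} (6 elements).


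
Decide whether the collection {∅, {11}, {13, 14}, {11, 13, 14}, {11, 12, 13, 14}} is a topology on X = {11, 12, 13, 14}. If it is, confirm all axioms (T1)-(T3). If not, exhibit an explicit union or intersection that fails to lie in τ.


τ IS a topology on X.

Axiom (T1): ∅ ∈ τ? Yes; X ∈ τ? Yes.
Axiom (T2/T3): check pairwise unions and intersections of members of τ.
All pairwise intersections and unions checked — each lies in τ. Therefore τ satisfies (T1), (T2), (T3): it IS a topology on X.


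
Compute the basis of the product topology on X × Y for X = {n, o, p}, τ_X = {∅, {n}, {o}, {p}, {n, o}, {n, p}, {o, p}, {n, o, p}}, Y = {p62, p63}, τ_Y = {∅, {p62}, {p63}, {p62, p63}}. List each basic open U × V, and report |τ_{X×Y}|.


Basis B = {∅ × ∅, {n} × {p62}, {n} × {p63}, {o} × {p62}, {o} × {p63}, {p} × {p62}, {p} × {p63}, {n} × {p62, p63}, {n, o} × {p62}, {n, p} × {p62}, {n, o} × {p63}, {n, p} × {p63}, {o} × {p62, p63}, {o, p} × {p62}, {o, p} × {p63}, {p} × {p62, p63}, {n, o, p} × {p62}, {n, o, p} × {p63}, {n, o} × {p62, p63}, {n, p} × {p62, p63}, {o, p} × {p62, p63}, {n, o, p} × {p62, p63}}; |τ_{X×Y}| = 64.

Enumerate products U × V with U ∈ τ_X, V ∈ τ_Y (deduplicated):
  ∅ × ∅ = {} (∅)
  {n} × {p62} = {(n,p62)}
  {n} × {p63} = {(n,p63)}
  {o} × {p62} = {(o,p62)}
  {o} × {p63} = {(o,p63)}
  {p} × {p62} = {(p,p62)}
  {p} × {p63} = {(p,p63)}
  {n} × {p62, p63} = {(n,p62), (n,p63)}
  {n, o} × {p62} = {(n,p62), (o,p62)}
  {n, p} × {p62} = {(n,p62), (p,p62)}
  {n, o} × {p63} = {(n,p63), (o,p63)}
  {n, p} × {p63} = {(n,p63), (p,p63)}
  {o} × {p62, p63} = {(o,p62), (o,p63)}
  {o, p} × {p62} = {(o,p62), (p,p62)}
  {o, p} × {p63} = {(o,p63), (p,p63)}
  {p} × {p62, p63} = {(p,p62), (p,p63)}
  {n, o, p} × {p62} = {(n,p62), (o,p62), (p,p62)}
  {n, o, p} × {p63} = {(n,p63), (o,p63), (p,p63)}
  {n, o} × {p62, p63} = {(n,p62), (n,p63), (o,p62), (o,p63)}
  {n, p} × {p62, p63} = {(n,p62), (n,p63), (p,p62), (p,p63)}
  {o, p} × {p62, p63} = {(o,p62), (o,p63), (p,p62), (p,p63)}
  {n, o, p} × {p62, p63} = {(n,p62), (n,p63), (o,p62), (o,p63), (p,p62), (p,p63)}
These 22 distinct sets form the basis B.
Close under arbitrary unions to get τ_{X×Y}; counting gives |τ_{X×Y}| = 64.


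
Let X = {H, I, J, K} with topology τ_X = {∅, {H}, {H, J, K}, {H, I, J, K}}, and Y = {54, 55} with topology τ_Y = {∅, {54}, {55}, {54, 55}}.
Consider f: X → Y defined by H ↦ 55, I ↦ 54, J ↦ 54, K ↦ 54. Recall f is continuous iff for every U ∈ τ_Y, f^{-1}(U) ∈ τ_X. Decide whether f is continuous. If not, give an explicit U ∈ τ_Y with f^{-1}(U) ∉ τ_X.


f is NOT continuous.

Compute f^{-1}(U) for each U ∈ τ_Y:
  U = ∅: f^{-1}(U) = ∅ ∈ τ_X ✓.
  U = {54}: f^{-1}(U) = {I, J, K} ∉ τ_X ✗.
  U = {55}: f^{-1}(U) = {H} ∈ τ_X ✓.
  U = {54, 55}: f^{-1}(U) = {H, I, J, K} ∈ τ_X ✓.
Found U = {54} with f^{-1}(U) = {I, J, K} not in τ_X. Therefore f is NOT continuous.


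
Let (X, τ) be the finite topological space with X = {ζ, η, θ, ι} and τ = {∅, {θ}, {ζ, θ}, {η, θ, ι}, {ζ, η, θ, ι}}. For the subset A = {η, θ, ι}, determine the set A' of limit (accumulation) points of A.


A' = {ζ, η, ι}

For each x ∈ X, list the open sets U ∈ τ with x ∈ U, then check whether U ∩ (A ∖ {x}) ≠ ∅ for every such U.
  x = ζ: opens ∋ x are {ζ, θ}, {ζ, η, θ, ι}; each meets A ∖ {ζ}, so x IS a limit point.
  x = η: opens ∋ x are {η, θ, ι}, {ζ, η, θ, ι}; each meets A ∖ {η}, so x IS a limit point.
  x = θ: open {θ} ∋ x has {θ} ∩ (A ∖ {θ}) = ∅, so x is NOT a limit point.
  x = ι: opens ∋ x are {η, θ, ι}, {ζ, η, θ, ι}; each meets A ∖ {ι}, so x IS a limit point.
Collecting: A' = {ζ, η, ι}.


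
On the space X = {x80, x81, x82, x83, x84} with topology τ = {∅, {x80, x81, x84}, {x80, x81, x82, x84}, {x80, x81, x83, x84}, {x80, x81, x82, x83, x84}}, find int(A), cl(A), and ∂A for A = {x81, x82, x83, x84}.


int(A) = ∅, cl(A) = {x80, x81, x82, x83, x84}, ∂A = {x80, x81, x82, x83, x84}.

Closed sets in (X, τ) are complements of opens:
  closed(X, τ) = {∅, {x82}, {x83}, {x82, x83}, {x80, x81, x82, x83, x84}}.
int(A) = ⋃ {U ∈ τ : U ⊆ A}. Opens contained in A: ∅.
Taking the union of these: int(A) = ∅.
cl(A) = ⋂ {C closed : A ⊆ C}. Closed sets containing A: {x80, x81, x82, x83, x84}.
Intersecting these: cl(A) = {x80, x81, x82, x83, x84}.
∂A = cl(A) ∖ int(A) = {x80, x81, x82, x83, x84} ∖ ∅ = {x80, x81, x82, x83, x84}.


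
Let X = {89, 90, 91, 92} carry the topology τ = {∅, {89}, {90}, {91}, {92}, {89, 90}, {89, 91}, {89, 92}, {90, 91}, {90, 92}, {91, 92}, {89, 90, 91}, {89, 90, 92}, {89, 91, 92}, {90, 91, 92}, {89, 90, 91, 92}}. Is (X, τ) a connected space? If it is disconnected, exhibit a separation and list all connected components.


(X, τ) is disconnected; components = [{89}, {90}, {91}, {92}].

Find clopen sets (U ∈ τ with X ∖ U ∈ τ):
  U = ∅, X ∖ U = {89, 90, 91, 92} — both open, so U is clopen.
  U = {89}, X ∖ U = {90, 91, 92} — both open, so U is clopen.
  U = {90}, X ∖ U = {89, 91, 92} — both open, so U is clopen.
  U = {91}, X ∖ U = {89, 90, 92} — both open, so U is clopen.
  U = {92}, X ∖ U = {89, 90, 91} — both open, so U is clopen.
  U = {89, 90}, X ∖ U = {91, 92} — both open, so U is clopen.
  U = {89, 91}, X ∖ U = {90, 92} — both open, so U is clopen.
  U = {89, 92}, X ∖ U = {90, 91} — both open, so U is clopen.
  U = {90, 91}, X ∖ U = {89, 92} — both open, so U is clopen.
  U = {90, 92}, X ∖ U = {89, 91} — both open, so U is clopen.
  U = {91, 92}, X ∖ U = {89, 90} — both open, so U is clopen.
  U = {89, 90, 91}, X ∖ U = {92} — both open, so U is clopen.
  U = {89, 90, 92}, X ∖ U = {91} — both open, so U is clopen.
  U = {89, 91, 92}, X ∖ U = {90} — both open, so U is clopen.
  U = {90, 91, 92}, X ∖ U = {89} — both open, so U is clopen.
  U = {89, 90, 91, 92}, X ∖ U = ∅ — both open, so U is clopen.
Nontrivial clopen(s) exist: e.g. {91}. So (X, τ) is disconnected.
Compute connected components by grouping points that agree on all clopens:
  component: {89}
  component: {90}
  component: {91}
  component: {92}
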